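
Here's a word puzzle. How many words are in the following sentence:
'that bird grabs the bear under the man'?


Split into words: that | bird | grabs | the | bear | under | the | man = 8 words.

8


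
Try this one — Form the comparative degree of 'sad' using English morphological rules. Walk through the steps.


Apply comparative formation (double final consonant, add -er): 'sad' -> 'sadder'.

sadder


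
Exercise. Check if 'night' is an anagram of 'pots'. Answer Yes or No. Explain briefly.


Sorted letters of 'night': 'ghint'
Sorted letters of 'pots': 'opst'
They do not match.

No


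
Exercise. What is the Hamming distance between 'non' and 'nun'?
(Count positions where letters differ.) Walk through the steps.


Alignment:
Position 1: 'n' vs 'n' = match
Position 2: 'o' vs 'u' = DIFFER
Position 3: 'n' vs 'n' = match
Total differences: 1

1


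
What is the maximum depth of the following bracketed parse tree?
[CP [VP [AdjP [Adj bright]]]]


Count bracket nesting levels:
'[' at pos 0: depth = 1
'[' at pos 4: depth = 2
'[' at pos 8: depth = 3
'[' at pos 14: depth = 4
Maximum depth reached: 4

4


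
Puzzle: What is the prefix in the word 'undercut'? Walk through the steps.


The word 'undercut' = 'under' (prefix) + 'cut' (root). The prefix is 'under'.

under


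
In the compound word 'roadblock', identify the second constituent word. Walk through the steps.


Split 'roadblock' into 'road' + 'block'. The second part is 'block'.

block


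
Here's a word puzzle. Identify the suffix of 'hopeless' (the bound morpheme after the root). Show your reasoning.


The word 'hopeless' = 'hope' (root) + '-less' (suffix). The suffix is '-less'.

less


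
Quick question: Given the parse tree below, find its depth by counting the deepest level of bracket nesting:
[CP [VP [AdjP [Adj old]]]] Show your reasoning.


Count bracket nesting levels:
'[' at pos 0: depth = 1
'[' at pos 4: depth = 2
'[' at pos 8: depth = 3
'[' at pos 14: depth = 4
Maximum depth reached: 4

4


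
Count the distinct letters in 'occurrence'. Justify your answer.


Unique letters in 'occurrence': {c, e, n, o, r, u} = 6 distinct letters.

6


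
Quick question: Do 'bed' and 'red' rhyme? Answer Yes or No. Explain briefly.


Rime (stressed vowel + following sounds) of 'bed': -ed = /ɛd/
Rime of 'red': -ed = /ɛd/
/ɛd/ and /ɛd/ are the same ending sound, so the words rhyme.

Yes


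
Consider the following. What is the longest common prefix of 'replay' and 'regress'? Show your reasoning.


Compare from the start: 2 characters match: 're'. Mismatch at position 3: 'p' vs 'g'.

re


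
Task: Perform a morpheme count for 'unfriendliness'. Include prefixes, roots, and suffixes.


Decomposition: un- (prefix) + friend (root) + -ly (suffix) + -ness (suffix) = 4 morpheme(s)

4 morphemes


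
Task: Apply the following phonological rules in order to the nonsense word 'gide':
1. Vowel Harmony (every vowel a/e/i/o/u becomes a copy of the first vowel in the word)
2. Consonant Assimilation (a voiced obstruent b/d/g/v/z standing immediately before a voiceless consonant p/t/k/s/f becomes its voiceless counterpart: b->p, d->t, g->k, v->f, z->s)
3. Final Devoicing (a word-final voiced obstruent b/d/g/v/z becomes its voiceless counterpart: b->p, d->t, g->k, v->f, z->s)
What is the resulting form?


Starting form: 'gide'
Rule 1: Vowel Harmony: all vowels become 'i' (matching first vowel). 'gide' -> 'gidi'
Rule 2: Consonant Assimilation: no voiced obstruent (b/d/g/v/z) stands immediately before a voiceless consonant (p/t/k/s/f). No change.
Rule 3: Final Devoicing: the word ends in the vowel 'i', not a consonant. No change.
Final form: 'gidi'

gidi


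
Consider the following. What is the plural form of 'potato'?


Apply rule: Add -es (consonant + o). 'potato' becomes 'potatoes'.

potatoes


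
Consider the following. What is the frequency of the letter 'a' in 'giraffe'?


Letter 'a' in 'giraffe': found at position(s) 4 = 1 occurrence(s).

1


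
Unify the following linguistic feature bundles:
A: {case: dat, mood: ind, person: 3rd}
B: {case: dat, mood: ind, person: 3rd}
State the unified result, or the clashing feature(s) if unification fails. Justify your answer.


Compare features:
case: A=dat vs B=dat -> unified: dat
mood: A=ind vs B=ind -> unified: ind
person: A=3rd vs B=3rd -> unified: 3rd
No clashes found.

Unified: {case: dat, mood: ind, person: 3rd}


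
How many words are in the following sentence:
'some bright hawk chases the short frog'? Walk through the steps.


Split into words: some | bright | hawk | chases | the | short | frog = 7 words.

7


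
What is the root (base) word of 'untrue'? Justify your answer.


Remove prefix 'un' from 'untrue' to get root 'true'.

true


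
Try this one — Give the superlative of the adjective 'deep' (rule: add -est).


Apply superlative formation (add -est): 'deep' -> 'deepest'.

deepest


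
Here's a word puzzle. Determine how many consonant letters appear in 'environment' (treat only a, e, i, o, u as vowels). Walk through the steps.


Consonants in 'environment': n, v, r, n, m, n, t = 7 consonants.

7


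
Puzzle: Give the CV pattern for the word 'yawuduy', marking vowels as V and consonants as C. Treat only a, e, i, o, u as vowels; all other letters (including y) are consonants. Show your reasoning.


Letter mapping: y = C, a = V, w = C, u = V, d = C, u = V, y = C.

CVCVCVC


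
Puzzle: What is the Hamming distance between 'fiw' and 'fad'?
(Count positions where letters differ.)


Alignment:
Position 1: 'f' vs 'f' = match
Position 2: 'i' vs 'a' = DIFFER
Position 3: 'w' vs 'd' = DIFFER
Total differences: 2

2


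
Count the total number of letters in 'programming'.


Spell out 'programming' and number each letter: p(1), r(2), o(3), g(4), r(5), a(6), m(7), m(8), i(9), n(10), g(11). Total: 11 letters.

11


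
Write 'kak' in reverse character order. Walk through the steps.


Reverse 'kak' character by character: 'kak'.

kak


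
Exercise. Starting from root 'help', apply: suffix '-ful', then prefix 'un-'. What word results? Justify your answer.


Step 1: Add suffix '-ful' to 'help' = 'helpful'
Step 2: Add prefix 'un-' to 'helpful' = 'unhelpful'

unhelpful


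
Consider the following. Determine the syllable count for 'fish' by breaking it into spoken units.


Break 'fish' into syllables: fish -> fish = 1 syllable

1 syllable


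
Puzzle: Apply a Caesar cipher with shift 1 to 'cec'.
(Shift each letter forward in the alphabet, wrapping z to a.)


Shift each letter by 1: c -> d, e -> f, c -> d. Result: 'dfd'.

dfd


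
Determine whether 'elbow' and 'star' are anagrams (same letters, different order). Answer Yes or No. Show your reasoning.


Sorted letters of 'elbow': 'below'
Sorted letters of 'star': 'arst'
They do not match.

No


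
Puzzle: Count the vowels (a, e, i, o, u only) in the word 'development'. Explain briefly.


Vowels in 'development': e, e, o, e = 4 vowels.

4


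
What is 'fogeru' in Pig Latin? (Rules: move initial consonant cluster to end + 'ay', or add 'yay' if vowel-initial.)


'fogeru': move consonant cluster 'f' to end and add 'ay': 'ogerufay'.

ogerufay


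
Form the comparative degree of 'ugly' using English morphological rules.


Apply comparative formation (consonant + y: change y to i, add -er): 'ugly' -> 'uglier'.

uglier


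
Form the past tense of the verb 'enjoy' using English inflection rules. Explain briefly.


Apply rule: Add -ed. 'enjoy' becomes 'enjoyed'.

enjoyed


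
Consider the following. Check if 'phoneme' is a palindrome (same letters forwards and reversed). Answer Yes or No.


Forward: 'phoneme'
Reversed: 'emenohp'
They differ.

No


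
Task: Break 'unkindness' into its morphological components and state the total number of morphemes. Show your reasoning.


Step 1: Identify prefix: 'un' (meaning: not/reverse)
Step 2: Identify root: 'kind'
Step 3: Identify suffix(es): 'ness'
Decomposition: un- (prefix: not/reverse) + kind (root) + -ness (suffix: state of)
Total morphemes: 3

3 morphemes (un- (prefix: not/reverse) + kind (root) + -ness (suffix: state of))


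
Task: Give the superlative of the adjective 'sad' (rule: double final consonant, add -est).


Apply superlative formation (double final consonant, add -est): 'sad' -> 'saddest'.

saddest


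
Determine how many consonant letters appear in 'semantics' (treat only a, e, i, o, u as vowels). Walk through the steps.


Consonants in 'semantics': s, m, n, t, c, s = 6 consonants.

6


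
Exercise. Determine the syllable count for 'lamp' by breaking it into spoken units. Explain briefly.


Break 'lamp' into syllables: lamp -> lamp = 1 syllable

1 syllable


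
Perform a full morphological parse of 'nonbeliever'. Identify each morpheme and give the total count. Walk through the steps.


Step 1: Identify prefix: 'non' (meaning: not)
Step 2: Identify root: 'believe'
Step 3: Identify suffix(es): 'er'
Decomposition: non- (prefix: not) + believe (root) + -er (suffix: one who)
Total morphemes: 3

3 morphemes (non- (prefix: not) + believe (root) + -er (suffix: one who))


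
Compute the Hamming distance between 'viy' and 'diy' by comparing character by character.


Alignment:
Position 1: 'v' vs 'd' = DIFFER
Position 2: 'i' vs 'i' = match
Position 3: 'y' vs 'y' = match
Total differences: 1

1


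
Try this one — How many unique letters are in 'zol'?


Unique letters in 'zol': {l, o, z} = 3 distinct letters.

3


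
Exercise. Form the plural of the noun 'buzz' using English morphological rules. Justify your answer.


Apply rule: Add -es (sibilant/fricative ending). 'buzz' becomes 'buzzes'.

buzzes


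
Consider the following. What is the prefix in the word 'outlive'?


The word 'outlive' = 'out' (prefix) + 'live' (root). The prefix is 'out'.

out


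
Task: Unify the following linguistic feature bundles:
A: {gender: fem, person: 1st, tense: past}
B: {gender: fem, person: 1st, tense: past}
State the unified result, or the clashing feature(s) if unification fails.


Compare features:
gender: A=fem vs B=fem -> unified: fem
person: A=1st vs B=1st -> unified: 1st
tense: A=past vs B=past -> unified: past
No clashes found.

Unified: {gender: fem, person: 1st, tense: past}


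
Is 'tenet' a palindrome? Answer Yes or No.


Forward: 'tenet'
Reversed: 'tenet'
They are identical.

Yes


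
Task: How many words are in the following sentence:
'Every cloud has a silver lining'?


Split into words: Every | cloud | has | a | silver | lining = 6 words.

6


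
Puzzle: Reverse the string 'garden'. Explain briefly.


Reverse 'garden' character by character: 'nedrag'.

nedrag


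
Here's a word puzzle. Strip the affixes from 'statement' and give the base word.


Remove suffix '-ment' from 'statement' to get root 'state'.

state


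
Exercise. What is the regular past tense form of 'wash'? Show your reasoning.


Apply rule: Add -ed. 'wash' becomes 'washed'.

washed


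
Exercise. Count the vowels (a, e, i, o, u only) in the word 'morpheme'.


Vowels in 'morpheme': o, e, e = 3 vowels.

3


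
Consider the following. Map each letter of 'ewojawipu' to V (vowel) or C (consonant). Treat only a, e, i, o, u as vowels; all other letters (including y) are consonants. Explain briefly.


Letter mapping: e = V, w = C, o = V, j = C, a = V, w = C, i = V, p = C, u = V.

VCVCVCVCV


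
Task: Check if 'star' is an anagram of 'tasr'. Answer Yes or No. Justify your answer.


Sorted letters of 'star': 'arst'
Sorted letters of 'tasr': 'arst'
They match.

Yes


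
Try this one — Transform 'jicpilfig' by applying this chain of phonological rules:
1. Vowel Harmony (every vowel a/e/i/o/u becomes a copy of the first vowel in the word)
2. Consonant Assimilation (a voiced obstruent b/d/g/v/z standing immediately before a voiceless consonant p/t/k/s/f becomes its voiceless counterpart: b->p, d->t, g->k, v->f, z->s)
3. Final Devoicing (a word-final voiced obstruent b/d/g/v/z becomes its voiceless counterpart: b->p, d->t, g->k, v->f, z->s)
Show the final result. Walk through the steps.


Starting form: 'jicpilfig'
Rule 1: Vowel Harmony: all vowels already match. No change.
Rule 2: Consonant Assimilation: no voiced obstruent (b/d/g/v/z) stands immediately before a voiceless consonant (p/t/k/s/f). No change.
Rule 3: Final Devoicing: word-final voiced obstruent 'g' becomes voiceless 'k'. 'jicpilfig' -> 'jicpilfik'
Final form: 'jicpilfik'

jicpilfik


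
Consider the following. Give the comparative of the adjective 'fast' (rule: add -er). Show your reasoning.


Apply comparative formation (add -er): 'fast' -> 'faster'.

faster


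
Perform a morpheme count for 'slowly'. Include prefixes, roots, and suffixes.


Decomposition: slow (root) + -ly (suffix) = 2 morpheme(s)

2 morphemes


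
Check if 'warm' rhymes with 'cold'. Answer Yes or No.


Rime (stressed vowel + following sounds) of 'warm': -arm = /ɔːrm/
Rime of 'cold': -old = /oʊld/
/ɔːrm/ and /oʊld/ are different ending sounds, so the words do not rhyme.

No


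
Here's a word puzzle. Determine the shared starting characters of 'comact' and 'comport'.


Compare from the start: 3 characters match: 'com'. Mismatch at position 4: 'a' vs 'p'.

com


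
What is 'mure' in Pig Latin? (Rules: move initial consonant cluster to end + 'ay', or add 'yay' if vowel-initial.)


'mure': move consonant cluster 'm' to end and add 'ay': 'uremay'.

uremay


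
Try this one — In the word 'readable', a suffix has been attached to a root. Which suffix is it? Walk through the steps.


The word 'readable' = 'read' (root) + '-able' (suffix). The suffix is '-able'.

able


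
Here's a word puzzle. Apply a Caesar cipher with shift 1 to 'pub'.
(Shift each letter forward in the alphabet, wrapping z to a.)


Shift each letter by 1: p -> q, u -> v, b -> c. Result: 'qvc'.

qvc


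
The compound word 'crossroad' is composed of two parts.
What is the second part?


Split 'crossroad' into 'cross' + 'road'. The second part is 'road'.

road


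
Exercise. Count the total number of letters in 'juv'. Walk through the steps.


Spell out 'juv' and number each letter: j(1), u(2), v(3). Total: 3 letters.

3


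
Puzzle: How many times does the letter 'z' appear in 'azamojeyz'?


Letter 'z' in 'azamojeyz': found at position(s) 2, 9 = 2 occurrence(s).

2


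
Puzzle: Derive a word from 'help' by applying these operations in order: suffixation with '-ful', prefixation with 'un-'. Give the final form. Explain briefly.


Step 1: Add suffix '-ful' to 'help' = 'helpful'
Step 2: Add prefix 'un-' to 'helpful' = 'unhelpful'

unhelpful


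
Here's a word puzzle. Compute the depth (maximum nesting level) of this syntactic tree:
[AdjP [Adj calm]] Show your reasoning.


Count bracket nesting levels:
'[' at pos 0: depth = 1
'[' at pos 6: depth = 2
Maximum depth reached: 2

2


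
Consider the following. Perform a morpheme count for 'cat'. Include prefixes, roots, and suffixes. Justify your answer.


Decomposition: cat (free morpheme) = 1 morpheme(s)

1 morphemes


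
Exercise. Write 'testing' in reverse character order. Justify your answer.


Reverse 'testing' character by character: 'gnitset'.

gnitset


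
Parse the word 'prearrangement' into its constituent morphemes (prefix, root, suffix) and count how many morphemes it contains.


Step 1: Identify prefix: 'pre' (meaning: before)
Step 2: Identify root: 'arrange'
Step 3: Identify suffix(es): 'ment'
Decomposition: pre- (prefix: before) + arrange (root) + -ment (suffix: action/result)
Total morphemes: 3

3 morphemes (pre- (prefix: before) + arrange (root) + -ment (suffix: action/result))


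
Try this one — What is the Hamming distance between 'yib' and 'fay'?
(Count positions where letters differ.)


Alignment:
Position 1: 'y' vs 'f' = DIFFER
Position 2: 'i' vs 'a' = DIFFER
Position 3: 'b' vs 'y' = DIFFER
Total differences: 3

3


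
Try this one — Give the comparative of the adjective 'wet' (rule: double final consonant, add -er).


Apply comparative formation (double final consonant, add -er): 'wet' -> 'wetter'.

wetter


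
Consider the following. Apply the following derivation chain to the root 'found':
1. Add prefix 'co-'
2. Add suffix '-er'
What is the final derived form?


Step 1: Add prefix 'co-' to 'found' = 'cofound'
Step 2: Add suffix '-er' to 'cofound' = 'cofounder'

cofounder


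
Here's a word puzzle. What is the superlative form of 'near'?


Apply superlative formation (add -est): 'near' -> 'nearest'.

nearest


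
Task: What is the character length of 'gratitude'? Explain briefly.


Spell out 'gratitude' and number each letter: g(1), r(2), a(3), t(4), i(5), t(6), u(7), d(8), e(9). Total: 9 letters.

9


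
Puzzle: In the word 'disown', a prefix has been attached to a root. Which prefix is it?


The word 'disown' = 'dis' (prefix) + 'own' (root). The prefix is 'dis'.

dis


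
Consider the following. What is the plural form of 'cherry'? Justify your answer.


Apply rule: Change -y to -ies (consonant + y). 'cherry' becomes 'cherries'.

cherries


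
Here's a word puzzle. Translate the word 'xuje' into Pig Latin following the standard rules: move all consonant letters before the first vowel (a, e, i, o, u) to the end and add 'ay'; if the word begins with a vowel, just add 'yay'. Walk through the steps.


'xuje': move consonant cluster 'x' to end and add 'ay': 'ujexay'.

ujexay


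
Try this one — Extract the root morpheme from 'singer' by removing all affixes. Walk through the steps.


Remove suffix '-er' from 'singer' to get root 'sing'.

sing


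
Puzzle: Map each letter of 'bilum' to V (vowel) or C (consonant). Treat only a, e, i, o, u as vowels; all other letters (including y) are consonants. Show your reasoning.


Letter mapping: b = C, i = V, l = C, u = V, m = C.

CVCVC


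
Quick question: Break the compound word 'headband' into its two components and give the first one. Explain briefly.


Split 'headband' into 'head' + 'band'. The first part is 'head'.

head


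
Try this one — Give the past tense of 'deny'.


Apply rule: Change -y to -ied. 'deny' becomes 'denied'.

denied


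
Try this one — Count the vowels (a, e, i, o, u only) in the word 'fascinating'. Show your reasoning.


Vowels in 'fascinating': a, i, a, i = 4 vowels.

4


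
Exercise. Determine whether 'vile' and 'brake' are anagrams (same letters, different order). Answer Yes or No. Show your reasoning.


Sorted letters of 'vile': 'eilv'
Sorted letters of 'brake': 'abekr'
They do not match.

No


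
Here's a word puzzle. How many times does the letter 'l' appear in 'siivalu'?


Letter 'l' in 'siivalu': found at position(s) 6 = 1 occurrence(s).

1


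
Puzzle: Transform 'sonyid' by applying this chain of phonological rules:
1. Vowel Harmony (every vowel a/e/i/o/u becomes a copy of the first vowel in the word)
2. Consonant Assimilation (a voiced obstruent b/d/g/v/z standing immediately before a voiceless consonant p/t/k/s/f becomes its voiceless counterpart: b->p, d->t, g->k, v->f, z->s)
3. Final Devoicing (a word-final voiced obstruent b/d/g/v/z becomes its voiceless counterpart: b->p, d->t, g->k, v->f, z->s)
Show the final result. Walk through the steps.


Starting form: 'sonyid'
Rule 1: Vowel Harmony: all vowels become 'o' (matching first vowel). 'sonyid' -> 'sonyod'
Rule 2: Consonant Assimilation: no voiced obstruent (b/d/g/v/z) stands immediately before a voiceless consonant (p/t/k/s/f). No change.
Rule 3: Final Devoicing: word-final voiced obstruent 'd' becomes voiceless 't'. 'sonyod' -> 'sonyot'
Final form: 'sonyot'

sonyot


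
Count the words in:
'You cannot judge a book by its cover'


Split into words: You | cannot | judge | a | book | by | its | cover = 8 words.

8


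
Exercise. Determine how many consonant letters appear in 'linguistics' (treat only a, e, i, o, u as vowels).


Consonants in 'linguistics': l, n, g, s, t, c, s = 7 consonants.

7


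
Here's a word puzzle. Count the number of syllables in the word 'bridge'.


Break 'bridge' into syllables: bridge -> bridge = 1 syllable

1 syllable


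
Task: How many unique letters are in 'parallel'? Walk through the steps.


Unique letters in 'parallel': {a, e, l, p, r} = 5 distinct letters.

5


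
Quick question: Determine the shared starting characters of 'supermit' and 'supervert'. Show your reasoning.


Compare from the start: 5 characters match: 'super'. Mismatch at position 6: 'm' vs 'v'.

super


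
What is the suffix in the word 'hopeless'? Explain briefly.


The word 'hopeless' = 'hope' (root) + '-less' (suffix). The suffix is '-less'.

less


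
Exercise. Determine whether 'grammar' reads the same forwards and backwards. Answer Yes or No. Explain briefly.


Forward: 'grammar'
Reversed: 'rammarg'
They differ.

No


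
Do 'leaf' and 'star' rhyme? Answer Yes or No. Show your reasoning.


Rime (stressed vowel + following sounds) of 'leaf': -eaf = /iːf/
Rime of 'star': -ar = /ɑːr/
/iːf/ and /ɑːr/ are different ending sounds, so the words do not rhyme.

No


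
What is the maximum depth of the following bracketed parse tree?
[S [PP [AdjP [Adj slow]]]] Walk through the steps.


Count bracket nesting levels:
'[' at pos 0: depth = 1
'[' at pos 3: depth = 2
'[' at pos 7: depth = 3
'[' at pos 13: depth = 4
Maximum depth reached: 4

4


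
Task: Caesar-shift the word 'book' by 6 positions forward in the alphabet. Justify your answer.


Shift each letter by 6: b -> h, o -> u, o -> u, k -> q. Result: 'huuq'.

huuq


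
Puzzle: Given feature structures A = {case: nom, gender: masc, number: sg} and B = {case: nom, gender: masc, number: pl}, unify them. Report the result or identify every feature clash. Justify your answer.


Compare features:
case: A=nom vs B=nom -> unified: nom
gender: A=masc vs B=masc -> unified: masc
number: A=sg vs B=pl -> CLASH
Clash detected on feature 'number' (sg vs pl); unification fails.

CLASH on 'number' (sg vs pl)


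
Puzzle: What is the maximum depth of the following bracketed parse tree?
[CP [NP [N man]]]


Count bracket nesting levels:
'[' at pos 0: depth = 1
'[' at pos 4: depth = 2
'[' at pos 8: depth = 3
Maximum depth reached: 3

3


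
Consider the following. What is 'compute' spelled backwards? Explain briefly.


Reverse 'compute' character by character: 'etupmoc'.

etupmoc


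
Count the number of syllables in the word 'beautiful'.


Break 'beautiful' into syllables: beau-ti-ful -> beau | ti | ful = 3 syllables

3 syllables


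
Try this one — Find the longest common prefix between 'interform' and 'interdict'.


Compare from the start: 5 characters match: 'inter'. Mismatch at position 6: 'f' vs 'd'.

inter


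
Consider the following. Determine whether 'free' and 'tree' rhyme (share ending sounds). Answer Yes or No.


Rime (stressed vowel + following sounds) of 'free': -ee = /iː/
Rime of 'tree': -ee = /iː/
/iː/ and /iː/ are the same ending sound, so the words rhyme.

Yes


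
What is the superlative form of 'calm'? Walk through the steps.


Apply superlative formation (add -est): 'calm' -> 'calmest'.

calmest


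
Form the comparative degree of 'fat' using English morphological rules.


Apply comparative formation (double final consonant, add -er): 'fat' -> 'fatter'.

fatter


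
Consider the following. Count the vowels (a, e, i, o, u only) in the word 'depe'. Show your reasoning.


Vowels in 'depe': e, e = 2 vowels.

2


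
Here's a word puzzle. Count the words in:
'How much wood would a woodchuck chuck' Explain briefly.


Split into words: How | much | wood | would | a | woodchuck | chuck = 7 words.

7


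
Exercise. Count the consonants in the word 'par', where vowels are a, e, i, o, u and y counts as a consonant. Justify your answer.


Consonants in 'par': p, r = 2 consonants.

2


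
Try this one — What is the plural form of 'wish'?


Apply rule: Add -es (sibilant/fricative ending). 'wish' becomes 'wishes'.

wishes


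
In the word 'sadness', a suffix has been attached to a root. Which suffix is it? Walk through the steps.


The word 'sadness' = 'sad' (root) + '-ness' (suffix). The suffix is '-ness'.

ness


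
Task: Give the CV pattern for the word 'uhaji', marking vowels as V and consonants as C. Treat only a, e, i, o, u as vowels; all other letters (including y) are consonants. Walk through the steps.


Letter mapping: u = V, h = C, a = V, j = C, i = V.

VCVCV


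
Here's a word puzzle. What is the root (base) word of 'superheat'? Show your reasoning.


Remove prefix 'super' from 'superheat' to get root 'heat'.

heat


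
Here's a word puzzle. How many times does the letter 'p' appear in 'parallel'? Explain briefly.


Letter 'p' in 'parallel': found at position(s) 1 = 1 occurrence(s).

1


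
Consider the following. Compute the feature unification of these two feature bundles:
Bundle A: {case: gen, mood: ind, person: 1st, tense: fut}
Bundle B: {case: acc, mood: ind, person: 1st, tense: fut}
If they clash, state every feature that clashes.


Compare features:
case: A=gen vs B=acc -> CLASH
mood: A=ind vs B=ind -> unified: ind
person: A=1st vs B=1st -> unified: 1st
tense: A=fut vs B=fut -> unified: fut
Clash detected on feature 'case' (gen vs acc); unification fails.

CLASH on 'case' (gen vs acc)


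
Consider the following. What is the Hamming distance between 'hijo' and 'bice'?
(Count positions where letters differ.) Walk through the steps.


Alignment:
Position 1: 'h' vs 'b' = DIFFER
Position 2: 'i' vs 'i' = match
Position 3: 'j' vs 'c' = DIFFER
Position 4: 'o' vs 'e' = DIFFER
Total differences: 3

3


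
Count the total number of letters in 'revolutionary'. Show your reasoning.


Spell out 'revolutionary' and number each letter: r(1), e(2), v(3), o(4), l(5), u(6), t(7), i(8), o(9), n(10), a(11), r(12), y(13). Total: 13 letters.

13


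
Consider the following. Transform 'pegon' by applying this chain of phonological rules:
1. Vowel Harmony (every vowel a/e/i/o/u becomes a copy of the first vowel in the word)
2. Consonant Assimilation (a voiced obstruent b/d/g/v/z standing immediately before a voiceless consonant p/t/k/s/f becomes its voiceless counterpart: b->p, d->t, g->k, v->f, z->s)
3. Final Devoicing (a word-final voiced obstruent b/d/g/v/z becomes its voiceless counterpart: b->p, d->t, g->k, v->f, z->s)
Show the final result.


Starting form: 'pegon'
Rule 1: Vowel Harmony: all vowels become 'e' (matching first vowel). 'pegon' -> 'pegen'
Rule 2: Consonant Assimilation: no voiced obstruent (b/d/g/v/z) stands immediately before a voiceless consonant (p/t/k/s/f). No change.
Rule 3: Final Devoicing: final consonant 'n' is not one of the voiced obstruents b/d/g/v/z. No change.
Final form: 'pegen'

pegen


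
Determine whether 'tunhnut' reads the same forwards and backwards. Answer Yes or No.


Forward: 'tunhnut'
Reversed: 'tunhnut'
They are identical.

Yes


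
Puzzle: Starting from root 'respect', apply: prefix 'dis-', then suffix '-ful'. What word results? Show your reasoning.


Step 1: Add prefix 'dis-' to 'respect' = 'disrespect'
Step 2: Add suffix '-ful' to 'disrespect' = 'disrespectful'

disrespectful


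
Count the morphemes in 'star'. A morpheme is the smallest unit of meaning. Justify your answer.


Decomposition: star (free morpheme) = 1 morpheme(s)

1 morphemes


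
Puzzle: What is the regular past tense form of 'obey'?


Apply rule: Add -ed. 'obey' becomes 'obeyed'.

obeyed


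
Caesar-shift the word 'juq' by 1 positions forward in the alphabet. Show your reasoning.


Shift each letter by 1: j -> k, u -> v, q -> r. Result: 'kvr'.

kvr


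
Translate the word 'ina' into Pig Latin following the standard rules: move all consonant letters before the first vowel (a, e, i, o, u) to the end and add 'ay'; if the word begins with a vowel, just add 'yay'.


'ina' starts with a vowel, so add 'yay': 'inayay'.

inayay


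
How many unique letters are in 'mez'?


Unique letters in 'mez': {e, m, z} = 3 distinct letters.

3


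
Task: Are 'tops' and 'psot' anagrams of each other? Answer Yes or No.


Sorted letters of 'tops': 'opst'
Sorted letters of 'psot': 'opst'
They match.

Yes


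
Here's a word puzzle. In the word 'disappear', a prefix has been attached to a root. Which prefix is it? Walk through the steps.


The word 'disappear' = 'dis' (prefix) + 'appear' (root). The prefix is 'dis'.

dis


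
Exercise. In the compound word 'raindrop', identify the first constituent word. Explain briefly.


Split 'raindrop' into 'rain' + 'drop'. The first part is 'rain'.

rain


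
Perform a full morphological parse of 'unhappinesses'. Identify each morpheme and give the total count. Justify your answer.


Step 1: Identify prefix: 'un' (meaning: not/reverse)
Step 2: Identify root: 'happy'
Step 3: Identify suffix(es): 'ness, es'
Decomposition: un- (prefix: not/reverse) + happy (root) + -ness (suffix: state of) + -es (plural)
Total morphemes: 4

4 morphemes (un- (prefix: not/reverse) + happy (root) + -ness (suffix: state of) + -es (plural))


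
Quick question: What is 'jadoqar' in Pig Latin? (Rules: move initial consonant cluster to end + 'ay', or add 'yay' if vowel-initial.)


'jadoqar': move consonant cluster 'j' to end and add 'ay': 'adoqarjay'.

adoqarjay


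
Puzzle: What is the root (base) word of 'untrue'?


Remove prefix 'un' from 'untrue' to get root 'true'.

true


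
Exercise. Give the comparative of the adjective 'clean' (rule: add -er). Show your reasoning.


Apply comparative formation (add -er): 'clean' -> 'cleaner'.

cleaner


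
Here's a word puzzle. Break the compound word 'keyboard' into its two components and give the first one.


Split 'keyboard' into 'key' + 'board'. The first part is 'key'.

key


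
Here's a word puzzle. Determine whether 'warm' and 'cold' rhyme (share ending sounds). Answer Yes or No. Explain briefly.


Rime (stressed vowel + following sounds) of 'warm': -arm = /ɔːrm/
Rime of 'cold': -old = /oʊld/
/ɔːrm/ and /oʊld/ are different ending sounds, so the words do not rhyme.

No


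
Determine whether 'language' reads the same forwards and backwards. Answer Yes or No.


Forward: 'language'
Reversed: 'egaugnal'
They differ.

No


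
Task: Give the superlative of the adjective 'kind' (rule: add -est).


Apply superlative formation (add -est): 'kind' -> 'kindest'.

kindest


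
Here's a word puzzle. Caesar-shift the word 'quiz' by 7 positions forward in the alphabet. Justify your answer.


Shift each letter by 7: q -> x, u -> b, i -> p, z -> g. Result: 'xbpg'.

xbpg


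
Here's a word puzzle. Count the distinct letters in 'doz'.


Unique letters in 'doz': {d, o, z} = 3 distinct letters.

3


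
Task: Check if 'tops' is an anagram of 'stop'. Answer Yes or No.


Sorted letters of 'tops': 'opst'
Sorted letters of 'stop': 'opst'
They match.

Yes


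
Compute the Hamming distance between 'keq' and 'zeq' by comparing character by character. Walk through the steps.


Alignment:
Position 1: 'k' vs 'z' = DIFFER
Position 2: 'e' vs 'e' = match
Position 3: 'q' vs 'q' = match
Total differences: 1

1


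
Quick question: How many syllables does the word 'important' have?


Break 'important' into syllables: im-por-tant -> im | por | tant = 3 syllables

3 syllables


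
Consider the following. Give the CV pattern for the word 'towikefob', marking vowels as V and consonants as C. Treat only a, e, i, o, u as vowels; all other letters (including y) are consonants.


Letter mapping: t = C, o = V, w = C, i = V, k = C, e = V, f = C, o = V, b = C.

CVCVCVCVC


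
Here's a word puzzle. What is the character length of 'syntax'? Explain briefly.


Spell out 'syntax' and number each letter: s(1), y(2), n(3), t(4), a(5), x(6). Total: 6 letters.

6


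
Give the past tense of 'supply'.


Apply rule: Change -y to -ied. 'supply' becomes 'supplied'.

supplied


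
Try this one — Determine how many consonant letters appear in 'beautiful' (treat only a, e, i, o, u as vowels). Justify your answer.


Consonants in 'beautiful': b, t, f, l = 4 consonants.

4


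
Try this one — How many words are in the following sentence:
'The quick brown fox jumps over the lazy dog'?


Split into words: The | quick | brown | fox | jumps | over | the | lazy | dog = 9 words.

9


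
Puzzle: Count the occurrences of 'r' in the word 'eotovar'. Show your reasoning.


Letter 'r' in 'eotovar': found at position(s) 7 = 1 occurrence(s).

1


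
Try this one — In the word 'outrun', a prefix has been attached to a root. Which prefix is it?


The word 'outrun' = 'out' (prefix) + 'run' (root). The prefix is 'out'.

out


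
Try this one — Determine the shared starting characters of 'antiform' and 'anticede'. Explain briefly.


Compare from the start: 4 characters match: 'anti'. Mismatch at position 5: 'f' vs 'c'.

anti


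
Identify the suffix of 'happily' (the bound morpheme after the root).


The word 'happily' = 'happy' (root) + '-ly' (suffix). The suffix is '-ly'.

ly


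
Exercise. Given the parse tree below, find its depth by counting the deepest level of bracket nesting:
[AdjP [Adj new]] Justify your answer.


Count bracket nesting levels:
'[' at pos 0: depth = 1
'[' at pos 6: depth = 2
Maximum depth reached: 2

2


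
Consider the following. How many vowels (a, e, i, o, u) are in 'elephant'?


Vowels in 'elephant': e, e, a = 3 vowels.

3


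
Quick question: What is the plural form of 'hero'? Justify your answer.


Apply rule: Add -es (consonant + o). 'hero' becomes 'heroes'.

heroes


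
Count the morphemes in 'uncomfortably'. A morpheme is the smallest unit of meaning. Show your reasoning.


Decomposition: un- (prefix) + comfort (root) + -able (suffix) + -ly (suffix) = 4 morpheme(s)

4 morphemes


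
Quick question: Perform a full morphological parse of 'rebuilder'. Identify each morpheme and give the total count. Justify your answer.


Step 1: Identify prefix: 're' (meaning: again)
Step 2: Identify root: 'build'
Step 3: Identify suffix(es): 'er'
Decomposition: re- (prefix: again) + build (root) + -er (suffix: one who)
Total morphemes: 3

3 morphemes (re- (prefix: again) + build (root) + -er (suffix: one who))


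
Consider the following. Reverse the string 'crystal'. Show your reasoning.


Reverse 'crystal' character by character: 'latsyrc'.

latsyrc


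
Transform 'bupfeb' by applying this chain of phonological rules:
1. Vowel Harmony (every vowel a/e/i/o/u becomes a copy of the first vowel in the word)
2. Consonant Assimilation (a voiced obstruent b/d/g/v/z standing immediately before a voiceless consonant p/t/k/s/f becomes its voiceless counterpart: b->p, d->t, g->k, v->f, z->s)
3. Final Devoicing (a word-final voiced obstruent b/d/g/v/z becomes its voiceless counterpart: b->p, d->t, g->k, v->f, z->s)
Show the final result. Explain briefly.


Starting form: 'bupfeb'
Rule 1: Vowel Harmony: all vowels become 'u' (matching first vowel). 'bupfeb' -> 'bupfub'
Rule 2: Consonant Assimilation: no voiced obstruent (b/d/g/v/z) stands immediately before a voiceless consonant (p/t/k/s/f). No change.
Rule 3: Final Devoicing: word-final voiced obstruent 'b' becomes voiceless 'p'. 'bupfub' -> 'bupfup'
Final form: 'bupfup'

bupfup


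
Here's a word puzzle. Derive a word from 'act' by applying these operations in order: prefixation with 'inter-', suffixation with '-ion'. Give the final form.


Step 1: Add prefix 'inter-' to 'act' = 'interact'
Step 2: Add suffix '-ion' to 'interact' = 'interaction'

interaction


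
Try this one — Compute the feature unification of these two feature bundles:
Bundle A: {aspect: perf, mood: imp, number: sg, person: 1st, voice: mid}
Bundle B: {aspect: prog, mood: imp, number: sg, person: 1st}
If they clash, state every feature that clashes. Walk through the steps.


Compare features:
aspect: A=perf vs B=prog -> CLASH
mood: A=imp vs B=imp -> unified: imp
number: A=sg vs B=sg -> unified: sg
person: A=1st vs B=1st -> unified: 1st
voice: A=mid vs B=_ -> unified: mid
Clash detected on feature 'aspect' (perf vs prog); unification fails.

CLASH on 'aspect' (perf vs prog)


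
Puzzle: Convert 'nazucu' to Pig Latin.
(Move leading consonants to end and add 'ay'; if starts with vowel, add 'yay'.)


'nazucu': move consonant cluster 'n' to end and add 'ay': 'azucunay'.

azucunay


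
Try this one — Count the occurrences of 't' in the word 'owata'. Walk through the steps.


Letter 't' in 'owata': found at position(s) 4 = 1 occurrence(s).

1


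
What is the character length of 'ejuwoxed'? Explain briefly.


Spell out 'ejuwoxed' and number each letter: e(1), j(2), u(3), w(4), o(5), x(6), e(7), d(8). Total: 8 letters.

8


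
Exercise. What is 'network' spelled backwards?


Reverse 'network' character by character: 'krowten'.

krowten


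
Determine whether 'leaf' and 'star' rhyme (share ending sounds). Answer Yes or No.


Rime (stressed vowel + following sounds) of 'leaf': -eaf = /iːf/
Rime of 'star': -ar = /ɑːr/
/iːf/ and /ɑːr/ are different ending sounds, so the words do not rhyme.

No


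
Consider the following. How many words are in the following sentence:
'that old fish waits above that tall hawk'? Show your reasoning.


Split into words: that | old | fish | waits | above | that | tall | hawk = 8 words.

8


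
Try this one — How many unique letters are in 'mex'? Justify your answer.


Unique letters in 'mex': {e, m, x} = 3 distinct letters.

3


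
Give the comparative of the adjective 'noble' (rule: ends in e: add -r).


Apply comparative formation (ends in e: add -r): 'noble' -> 'nobler'.

nobler


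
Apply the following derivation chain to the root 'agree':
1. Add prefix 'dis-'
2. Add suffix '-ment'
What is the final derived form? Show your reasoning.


Step 1: Add prefix 'dis-' to 'agree' = 'disagree'
Step 2: Add suffix '-ment' to 'disagree' = 'disagreement'

disagreement


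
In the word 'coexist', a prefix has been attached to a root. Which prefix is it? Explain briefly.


The word 'coexist' = 'co' (prefix) + 'exist' (root). The prefix is 'co'.

co


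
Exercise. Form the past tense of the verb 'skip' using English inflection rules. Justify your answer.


Apply rule: Double final consonant and add -ed. 'skip' becomes 'skipped'.

skipped


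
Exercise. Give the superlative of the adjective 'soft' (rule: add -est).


Apply superlative formation (add -est): 'soft' -> 'softest'.

softest


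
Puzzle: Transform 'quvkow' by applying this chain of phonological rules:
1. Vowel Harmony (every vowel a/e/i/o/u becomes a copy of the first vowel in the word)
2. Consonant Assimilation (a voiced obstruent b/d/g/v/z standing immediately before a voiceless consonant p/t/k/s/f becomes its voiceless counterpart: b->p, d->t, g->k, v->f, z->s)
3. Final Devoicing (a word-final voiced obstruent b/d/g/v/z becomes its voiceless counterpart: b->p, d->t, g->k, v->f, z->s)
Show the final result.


Starting form: 'quvkow'
Rule 1: Vowel Harmony: all vowels become 'u' (matching first vowel). 'quvkow' -> 'quvkuw'
Rule 2: Consonant Assimilation: voiced obstruent before voiceless consonant becomes voiceless ('vk' -> 'fk'). 'quvkuw' -> 'qufkuw'
Rule 3: Final Devoicing: final consonant 'w' is not one of the voiced obstruents b/d/g/v/z. No change.
Final form: 'qufkuw'

qufkuw


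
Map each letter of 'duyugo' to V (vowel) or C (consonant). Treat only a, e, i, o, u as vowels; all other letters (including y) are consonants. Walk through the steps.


Letter mapping: d = C, u = V, y = C, u = V, g = C, o = V.

CVCVCV
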